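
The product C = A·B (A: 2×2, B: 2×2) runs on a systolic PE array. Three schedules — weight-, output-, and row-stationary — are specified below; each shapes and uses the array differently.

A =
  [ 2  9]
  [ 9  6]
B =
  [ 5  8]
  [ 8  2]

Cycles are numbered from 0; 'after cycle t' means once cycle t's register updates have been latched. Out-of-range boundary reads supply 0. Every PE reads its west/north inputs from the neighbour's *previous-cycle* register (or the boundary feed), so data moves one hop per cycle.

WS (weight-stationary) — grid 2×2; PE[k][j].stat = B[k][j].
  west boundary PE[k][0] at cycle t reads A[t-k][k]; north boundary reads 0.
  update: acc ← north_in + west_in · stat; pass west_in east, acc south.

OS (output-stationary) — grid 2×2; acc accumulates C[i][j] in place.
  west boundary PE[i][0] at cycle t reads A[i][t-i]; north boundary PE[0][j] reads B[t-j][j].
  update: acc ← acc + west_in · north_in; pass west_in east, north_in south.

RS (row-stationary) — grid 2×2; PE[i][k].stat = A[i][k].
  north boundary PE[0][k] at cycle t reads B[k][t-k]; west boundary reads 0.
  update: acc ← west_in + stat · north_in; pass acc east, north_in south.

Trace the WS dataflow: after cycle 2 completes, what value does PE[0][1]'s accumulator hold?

WS 2×2: PE[0][1] cycle-by-cycle (with neighbour feeds):
  0: (0,0).acc=10  regs=<2,10>
  0: (0,1).acc=0  regs=<0,0>
  1: (0,0).acc=45  regs=<9,45>
  1: (0,1).acc=16  regs=<2,16>
  2: (0,0).acc=0  regs=<0,0>
  2: (0,1).acc=72  regs=<9,72>

PE[0][1].acc = 72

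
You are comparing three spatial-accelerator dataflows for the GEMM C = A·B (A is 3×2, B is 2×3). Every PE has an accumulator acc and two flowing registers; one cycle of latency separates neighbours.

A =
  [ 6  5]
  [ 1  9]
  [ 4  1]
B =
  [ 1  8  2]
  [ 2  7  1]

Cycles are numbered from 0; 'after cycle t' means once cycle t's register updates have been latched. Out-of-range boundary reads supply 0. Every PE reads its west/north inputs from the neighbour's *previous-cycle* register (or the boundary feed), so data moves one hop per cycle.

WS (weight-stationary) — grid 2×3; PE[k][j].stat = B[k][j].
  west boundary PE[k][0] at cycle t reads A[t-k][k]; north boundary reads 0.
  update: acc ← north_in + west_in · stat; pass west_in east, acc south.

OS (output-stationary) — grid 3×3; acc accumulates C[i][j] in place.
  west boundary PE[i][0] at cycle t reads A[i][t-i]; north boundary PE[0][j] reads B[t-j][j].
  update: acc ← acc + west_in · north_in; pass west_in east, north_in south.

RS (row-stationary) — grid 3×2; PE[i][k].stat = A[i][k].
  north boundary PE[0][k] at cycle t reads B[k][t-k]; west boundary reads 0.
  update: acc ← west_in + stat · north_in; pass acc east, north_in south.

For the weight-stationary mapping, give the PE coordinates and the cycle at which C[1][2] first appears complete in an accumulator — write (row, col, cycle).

WS: C[1][2] accumulates in PE[1][2]:
  [0] (1,2) acc=0 (h:0 v:0)
  [1] (1,2) acc=0 (h:0 v:0)
  [2] (1,2) acc=0 (h:0 v:0)
  [3] (1,2) acc=17 (h:5 v:17)
  [4] (1,2) acc=11 (h:9 v:11)

(row, col, cycle) = (1, 2, 4)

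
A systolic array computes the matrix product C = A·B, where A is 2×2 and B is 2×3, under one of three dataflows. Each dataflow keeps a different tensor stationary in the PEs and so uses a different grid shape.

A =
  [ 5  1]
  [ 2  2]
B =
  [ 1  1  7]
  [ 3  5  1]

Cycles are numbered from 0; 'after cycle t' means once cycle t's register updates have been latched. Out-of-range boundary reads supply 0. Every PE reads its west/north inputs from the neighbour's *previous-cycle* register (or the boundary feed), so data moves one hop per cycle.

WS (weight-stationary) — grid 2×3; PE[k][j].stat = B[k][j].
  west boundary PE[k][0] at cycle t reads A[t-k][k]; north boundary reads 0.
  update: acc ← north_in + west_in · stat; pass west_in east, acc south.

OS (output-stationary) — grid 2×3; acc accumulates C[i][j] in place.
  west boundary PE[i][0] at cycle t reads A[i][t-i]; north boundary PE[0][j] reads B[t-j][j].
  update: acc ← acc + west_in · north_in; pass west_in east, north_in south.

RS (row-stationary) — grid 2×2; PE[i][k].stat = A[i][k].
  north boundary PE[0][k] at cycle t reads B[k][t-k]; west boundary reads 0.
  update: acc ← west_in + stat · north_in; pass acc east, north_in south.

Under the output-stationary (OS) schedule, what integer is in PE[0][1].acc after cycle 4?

PE[0][1].acc = 10

OS on a 2×3 grid — tracing PE[0][1] and its feeders:
  t=0 PE[0][0]: acc=5 h=5 v=1
  t=0 PE[0][1]: acc=0 h=0 v=0
  t=1 PE[0][0]: acc=8 h=1 v=3
  t=1 PE[0][1]: acc=5 h=5 v=1
  t=2 PE[0][0]: acc=8 h=0 v=0
  t=2 PE[0][1]: acc=10 h=1 v=5
  t=3 PE[0][0]: acc=8 h=0 v=0
  t=3 PE[0][1]: acc=10 h=0 v=0
  t=4 PE[0][0]: acc=8 h=0 v=0
  t=4 PE[0][1]: acc=10 h=0 v=0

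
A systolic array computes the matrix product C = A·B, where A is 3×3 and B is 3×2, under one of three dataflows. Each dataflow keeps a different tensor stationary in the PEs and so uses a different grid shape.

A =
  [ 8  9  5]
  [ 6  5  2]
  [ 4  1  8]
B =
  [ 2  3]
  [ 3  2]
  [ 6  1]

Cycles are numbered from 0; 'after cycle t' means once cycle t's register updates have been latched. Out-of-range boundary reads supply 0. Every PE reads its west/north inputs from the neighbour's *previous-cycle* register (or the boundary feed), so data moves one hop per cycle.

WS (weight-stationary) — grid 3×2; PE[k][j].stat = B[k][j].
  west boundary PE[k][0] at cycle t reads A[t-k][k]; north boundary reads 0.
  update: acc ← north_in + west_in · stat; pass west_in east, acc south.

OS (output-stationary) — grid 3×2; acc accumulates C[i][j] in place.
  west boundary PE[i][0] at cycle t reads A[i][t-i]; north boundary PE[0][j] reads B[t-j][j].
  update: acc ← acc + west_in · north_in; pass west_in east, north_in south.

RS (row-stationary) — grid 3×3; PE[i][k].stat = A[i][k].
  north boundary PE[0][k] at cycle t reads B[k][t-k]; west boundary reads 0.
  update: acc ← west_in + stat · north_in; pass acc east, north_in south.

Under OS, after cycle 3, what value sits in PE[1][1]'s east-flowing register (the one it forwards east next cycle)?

register = 5

OS 3×2: PE[1][1] cycle-by-cycle (with neighbour feeds):
  [0] (0,1) acc=0 (h:0 v:0)
  [0] (1,0) acc=0 (h:0 v:0)
  [0] (1,1) acc=0 (h:0 v:0)
  [1] (0,1) acc=24 (h:8 v:3)
  [1] (1,0) acc=12 (h:6 v:2)
  [1] (1,1) acc=0 (h:0 v:0)
  [2] (0,1) acc=42 (h:9 v:2)
  [2] (1,0) acc=27 (h:5 v:3)
  [2] (1,1) acc=18 (h:6 v:3)
  [3] (0,1) acc=47 (h:5 v:1)
  [3] (1,0) acc=39 (h:2 v:6)
  [3] (1,1) acc=28 (h:5 v:2)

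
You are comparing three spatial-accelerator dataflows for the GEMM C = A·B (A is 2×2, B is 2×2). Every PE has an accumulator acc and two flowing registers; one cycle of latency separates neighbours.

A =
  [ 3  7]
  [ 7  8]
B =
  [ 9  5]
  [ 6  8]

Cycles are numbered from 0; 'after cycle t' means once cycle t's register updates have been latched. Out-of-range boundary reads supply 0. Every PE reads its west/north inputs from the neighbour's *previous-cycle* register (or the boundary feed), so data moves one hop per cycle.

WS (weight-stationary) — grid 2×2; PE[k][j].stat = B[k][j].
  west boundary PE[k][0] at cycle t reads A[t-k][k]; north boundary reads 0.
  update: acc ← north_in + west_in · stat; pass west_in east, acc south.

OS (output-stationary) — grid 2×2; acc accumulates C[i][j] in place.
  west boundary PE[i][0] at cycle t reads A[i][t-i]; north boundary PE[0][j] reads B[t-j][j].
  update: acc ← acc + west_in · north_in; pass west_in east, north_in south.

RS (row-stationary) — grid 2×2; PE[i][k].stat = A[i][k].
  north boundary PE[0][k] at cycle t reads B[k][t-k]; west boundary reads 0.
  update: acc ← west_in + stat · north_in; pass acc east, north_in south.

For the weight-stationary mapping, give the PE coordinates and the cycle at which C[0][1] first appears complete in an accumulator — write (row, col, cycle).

(row, col, cycle) = (1, 1, 2)

WS — PE[1][1] is where C[0][1] collects:
  c0 r1c1: 0 / 0 / 0
  c1 r1c1: 0 / 0 / 0
  c2 r1c1: 71 / 7 / 71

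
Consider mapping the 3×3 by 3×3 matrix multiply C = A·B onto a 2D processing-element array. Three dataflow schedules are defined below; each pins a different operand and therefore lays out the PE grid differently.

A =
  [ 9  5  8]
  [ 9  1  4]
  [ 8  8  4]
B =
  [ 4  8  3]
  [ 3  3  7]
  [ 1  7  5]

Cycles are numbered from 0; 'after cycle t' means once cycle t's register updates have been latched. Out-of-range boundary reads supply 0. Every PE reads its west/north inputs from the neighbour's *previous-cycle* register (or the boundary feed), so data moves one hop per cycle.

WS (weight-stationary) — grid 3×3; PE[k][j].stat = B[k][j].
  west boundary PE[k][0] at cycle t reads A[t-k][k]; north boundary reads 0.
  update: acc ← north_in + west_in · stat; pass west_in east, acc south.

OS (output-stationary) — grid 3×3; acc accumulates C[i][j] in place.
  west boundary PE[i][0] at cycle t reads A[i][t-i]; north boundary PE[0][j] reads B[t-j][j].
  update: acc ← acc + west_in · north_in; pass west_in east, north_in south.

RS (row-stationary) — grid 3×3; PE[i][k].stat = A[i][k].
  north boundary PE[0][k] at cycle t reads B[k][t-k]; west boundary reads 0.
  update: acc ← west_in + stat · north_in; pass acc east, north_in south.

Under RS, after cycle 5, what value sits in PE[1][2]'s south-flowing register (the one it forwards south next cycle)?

register = 5

RS (3×3). Following PE[1][2] plus its west/north inputs:
  c0 r0c2: 0 / 0 / 0
  c0 r1c1: 0 / 0 / 0
  c0 r1c2: 0 / 0 / 0
  c1 r0c2: 0 / 0 / 0
  c1 r1c1: 0 / 0 / 0
  c1 r1c2: 0 / 0 / 0
  c2 r0c2: 59 / 59 / 1
  c2 r1c1: 39 / 39 / 3
  c2 r1c2: 0 / 0 / 0
  c3 r0c2: 143 / 143 / 7
  c3 r1c1: 75 / 75 / 3
  c3 r1c2: 43 / 43 / 1
  c4 r0c2: 102 / 102 / 5
  c4 r1c1: 34 / 34 / 7
  c4 r1c2: 103 / 103 / 7
  c5 r0c2: 0 / 0 / 0
  c5 r1c1: 0 / 0 / 0
  c5 r1c2: 54 / 54 / 5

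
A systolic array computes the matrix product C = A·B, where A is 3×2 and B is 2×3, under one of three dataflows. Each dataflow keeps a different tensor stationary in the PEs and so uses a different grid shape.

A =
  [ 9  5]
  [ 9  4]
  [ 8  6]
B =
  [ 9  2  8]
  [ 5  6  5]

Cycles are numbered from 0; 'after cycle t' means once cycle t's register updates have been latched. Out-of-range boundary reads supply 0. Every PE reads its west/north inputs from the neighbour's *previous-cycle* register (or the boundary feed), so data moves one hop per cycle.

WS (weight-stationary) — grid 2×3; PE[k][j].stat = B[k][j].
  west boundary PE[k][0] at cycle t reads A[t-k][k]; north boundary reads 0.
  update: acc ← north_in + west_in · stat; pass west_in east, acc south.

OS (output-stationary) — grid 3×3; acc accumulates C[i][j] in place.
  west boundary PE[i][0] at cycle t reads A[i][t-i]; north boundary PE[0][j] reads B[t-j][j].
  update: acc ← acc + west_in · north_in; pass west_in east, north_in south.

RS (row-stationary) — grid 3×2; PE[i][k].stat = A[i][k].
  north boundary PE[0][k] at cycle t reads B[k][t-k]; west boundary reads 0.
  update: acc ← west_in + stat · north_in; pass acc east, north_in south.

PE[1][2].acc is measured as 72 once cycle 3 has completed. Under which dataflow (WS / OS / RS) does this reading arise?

dataflow = OS

Under WS (2×3), PE[1][2]:
  @0  [1,2]  acc 0  |  →0  ↓0
  @1  [1,2]  acc 0  |  →0  ↓0
  @2  [1,2]  acc 0  |  →0  ↓0
  @3  [1,2]  acc 97  |  →5  ↓97
Under OS (3×3), PE[1][2]:
  @0  [1,2]  acc 0  |  →0  ↓0
  @1  [1,2]  acc 0  |  →0  ↓0
  @2  [1,2]  acc 0  |  →0  ↓0
  @3  [1,2]  acc 72  |  →9  ↓8
RS: PE[1][2] is outside its 3×2 grid.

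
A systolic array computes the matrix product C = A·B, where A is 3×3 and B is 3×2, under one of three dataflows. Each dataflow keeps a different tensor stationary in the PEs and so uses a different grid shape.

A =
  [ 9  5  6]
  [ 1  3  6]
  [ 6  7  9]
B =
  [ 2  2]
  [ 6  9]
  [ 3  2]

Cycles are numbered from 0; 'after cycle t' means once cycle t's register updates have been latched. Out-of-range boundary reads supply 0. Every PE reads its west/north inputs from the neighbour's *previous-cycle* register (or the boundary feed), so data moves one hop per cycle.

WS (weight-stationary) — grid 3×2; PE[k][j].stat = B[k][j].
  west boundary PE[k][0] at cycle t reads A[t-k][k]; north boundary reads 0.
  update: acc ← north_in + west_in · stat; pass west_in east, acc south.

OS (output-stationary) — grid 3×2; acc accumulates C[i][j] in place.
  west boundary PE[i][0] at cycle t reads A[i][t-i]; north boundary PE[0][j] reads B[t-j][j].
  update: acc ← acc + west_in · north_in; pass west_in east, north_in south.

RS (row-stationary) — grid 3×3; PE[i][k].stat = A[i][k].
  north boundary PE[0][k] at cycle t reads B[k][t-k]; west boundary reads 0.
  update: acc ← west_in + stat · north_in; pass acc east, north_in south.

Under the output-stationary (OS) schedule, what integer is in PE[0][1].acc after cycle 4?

OS 3×2: PE[0][1] cycle-by-cycle (with neighbour feeds):
  t=0 PE[0][0]: acc=18 h=9 v=2
  t=0 PE[0][1]: acc=0 h=0 v=0
  t=1 PE[0][0]: acc=48 h=5 v=6
  t=1 PE[0][1]: acc=18 h=9 v=2
  t=2 PE[0][0]: acc=66 h=6 v=3
  t=2 PE[0][1]: acc=63 h=5 v=9
  t=3 PE[0][0]: acc=66 h=0 v=0
  t=3 PE[0][1]: acc=75 h=6 v=2
  t=4 PE[0][0]: acc=66 h=0 v=0
  t=4 PE[0][1]: acc=75 h=0 v=0

PE[0][1].acc = 75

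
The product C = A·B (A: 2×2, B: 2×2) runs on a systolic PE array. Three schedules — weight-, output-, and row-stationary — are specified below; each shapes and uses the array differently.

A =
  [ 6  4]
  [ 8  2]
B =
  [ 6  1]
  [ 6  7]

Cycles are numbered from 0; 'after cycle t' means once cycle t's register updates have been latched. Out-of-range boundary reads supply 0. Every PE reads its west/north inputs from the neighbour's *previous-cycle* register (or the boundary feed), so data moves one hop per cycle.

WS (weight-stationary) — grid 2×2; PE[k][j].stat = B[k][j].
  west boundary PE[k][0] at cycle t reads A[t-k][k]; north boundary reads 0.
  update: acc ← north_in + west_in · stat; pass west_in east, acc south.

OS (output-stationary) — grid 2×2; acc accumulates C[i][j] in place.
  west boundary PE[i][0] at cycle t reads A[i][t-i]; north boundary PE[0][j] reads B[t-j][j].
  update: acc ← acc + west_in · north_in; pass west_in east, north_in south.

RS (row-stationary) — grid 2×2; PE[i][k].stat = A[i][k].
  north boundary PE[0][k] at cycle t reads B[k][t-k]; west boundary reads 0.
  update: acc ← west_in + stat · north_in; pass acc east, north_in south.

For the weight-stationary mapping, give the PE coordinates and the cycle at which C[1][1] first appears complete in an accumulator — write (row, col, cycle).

Under WS, C[1][1] lands at PE[1][1]:
  t=0 PE[1][1]: acc=0 h=0 v=0
  t=1 PE[1][1]: acc=0 h=0 v=0
  t=2 PE[1][1]: acc=34 h=4 v=34
  t=3 PE[1][1]: acc=22 h=2 v=22

(row, col, cycle) = (1, 1, 3)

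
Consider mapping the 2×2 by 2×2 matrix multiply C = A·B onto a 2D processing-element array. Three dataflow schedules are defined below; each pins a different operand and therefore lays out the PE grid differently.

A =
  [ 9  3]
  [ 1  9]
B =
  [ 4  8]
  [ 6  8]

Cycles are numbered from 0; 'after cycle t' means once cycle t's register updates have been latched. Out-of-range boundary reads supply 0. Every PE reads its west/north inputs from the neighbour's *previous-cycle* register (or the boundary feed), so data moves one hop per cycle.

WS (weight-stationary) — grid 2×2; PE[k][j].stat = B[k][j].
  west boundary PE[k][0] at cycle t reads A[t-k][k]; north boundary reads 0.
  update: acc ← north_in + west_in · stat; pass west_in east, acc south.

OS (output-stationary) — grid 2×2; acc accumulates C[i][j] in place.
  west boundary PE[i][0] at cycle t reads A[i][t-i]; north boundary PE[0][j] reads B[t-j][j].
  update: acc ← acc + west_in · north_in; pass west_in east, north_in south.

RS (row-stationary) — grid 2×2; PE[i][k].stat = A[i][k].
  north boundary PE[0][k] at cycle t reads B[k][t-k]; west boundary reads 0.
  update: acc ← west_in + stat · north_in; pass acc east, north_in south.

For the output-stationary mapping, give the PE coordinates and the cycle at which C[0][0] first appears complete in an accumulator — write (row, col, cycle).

(row, col, cycle) = (0, 0, 1)

OS: C[0][0] accumulates in PE[0][0]:
  @0  [0,0]  acc 36  |  →9  ↓4
  @1  [0,0]  acc 54  |  →3  ↓6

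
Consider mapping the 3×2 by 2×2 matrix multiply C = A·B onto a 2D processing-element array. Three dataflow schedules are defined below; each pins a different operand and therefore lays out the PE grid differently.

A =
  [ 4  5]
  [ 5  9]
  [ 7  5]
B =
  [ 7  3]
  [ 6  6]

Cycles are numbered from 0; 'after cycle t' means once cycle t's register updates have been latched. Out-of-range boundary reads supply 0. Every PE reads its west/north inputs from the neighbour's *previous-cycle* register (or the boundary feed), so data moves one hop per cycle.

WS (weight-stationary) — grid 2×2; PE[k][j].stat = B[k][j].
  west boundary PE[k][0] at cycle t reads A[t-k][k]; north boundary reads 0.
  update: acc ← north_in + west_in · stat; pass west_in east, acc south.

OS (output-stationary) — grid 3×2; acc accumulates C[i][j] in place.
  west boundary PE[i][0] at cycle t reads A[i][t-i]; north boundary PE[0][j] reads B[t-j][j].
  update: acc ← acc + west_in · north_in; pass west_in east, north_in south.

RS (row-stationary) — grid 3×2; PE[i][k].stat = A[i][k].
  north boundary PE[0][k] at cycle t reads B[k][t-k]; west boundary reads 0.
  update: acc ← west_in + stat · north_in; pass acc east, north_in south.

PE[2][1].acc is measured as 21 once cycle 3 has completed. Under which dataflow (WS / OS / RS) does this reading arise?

WS (2×2): PE[2][1] does not exist.
Under OS (3×2), PE[2][1]:
  step 0 · PE2,1: acc=0; fwd→0 fwd↓0
  step 1 · PE2,1: acc=0; fwd→0 fwd↓0
  step 2 · PE2,1: acc=0; fwd→0 fwd↓0
  step 3 · PE2,1: acc=21; fwd→7 fwd↓3
Under RS (3×2), PE[2][1]:
  step 0 · PE2,1: acc=0; fwd→0 fwd↓0
  step 1 · PE2,1: acc=0; fwd→0 fwd↓0
  step 2 · PE2,1: acc=0; fwd→0 fwd↓0
  step 3 · PE2,1: acc=79; fwd→79 fwd↓6

dataflow = OS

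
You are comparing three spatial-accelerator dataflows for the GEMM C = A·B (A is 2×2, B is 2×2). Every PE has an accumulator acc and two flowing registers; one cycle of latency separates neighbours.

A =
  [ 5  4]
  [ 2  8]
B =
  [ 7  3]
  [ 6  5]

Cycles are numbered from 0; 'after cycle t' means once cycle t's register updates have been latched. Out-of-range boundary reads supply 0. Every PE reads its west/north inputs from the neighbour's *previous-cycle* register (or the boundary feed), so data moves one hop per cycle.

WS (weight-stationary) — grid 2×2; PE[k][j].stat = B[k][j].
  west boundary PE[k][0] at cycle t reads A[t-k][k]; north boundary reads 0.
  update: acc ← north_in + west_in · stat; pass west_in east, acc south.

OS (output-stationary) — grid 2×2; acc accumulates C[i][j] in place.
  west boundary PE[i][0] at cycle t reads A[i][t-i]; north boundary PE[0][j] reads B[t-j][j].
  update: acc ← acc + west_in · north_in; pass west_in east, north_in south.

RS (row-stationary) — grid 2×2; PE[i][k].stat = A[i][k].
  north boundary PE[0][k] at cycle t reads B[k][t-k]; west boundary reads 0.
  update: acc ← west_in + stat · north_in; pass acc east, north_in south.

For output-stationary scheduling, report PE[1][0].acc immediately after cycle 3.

Tracing OS — 2×2 array, target PE[1][0]:
  [0] (0,0) acc=35 (h:5 v:7)
  [0] (1,0) acc=0 (h:0 v:0)
  [1] (0,0) acc=59 (h:4 v:6)
  [1] (1,0) acc=14 (h:2 v:7)
  [2] (0,0) acc=59 (h:0 v:0)
  [2] (1,0) acc=62 (h:8 v:6)
  [3] (0,0) acc=59 (h:0 v:0)
  [3] (1,0) acc=62 (h:0 v:0)

PE[1][0].acc = 62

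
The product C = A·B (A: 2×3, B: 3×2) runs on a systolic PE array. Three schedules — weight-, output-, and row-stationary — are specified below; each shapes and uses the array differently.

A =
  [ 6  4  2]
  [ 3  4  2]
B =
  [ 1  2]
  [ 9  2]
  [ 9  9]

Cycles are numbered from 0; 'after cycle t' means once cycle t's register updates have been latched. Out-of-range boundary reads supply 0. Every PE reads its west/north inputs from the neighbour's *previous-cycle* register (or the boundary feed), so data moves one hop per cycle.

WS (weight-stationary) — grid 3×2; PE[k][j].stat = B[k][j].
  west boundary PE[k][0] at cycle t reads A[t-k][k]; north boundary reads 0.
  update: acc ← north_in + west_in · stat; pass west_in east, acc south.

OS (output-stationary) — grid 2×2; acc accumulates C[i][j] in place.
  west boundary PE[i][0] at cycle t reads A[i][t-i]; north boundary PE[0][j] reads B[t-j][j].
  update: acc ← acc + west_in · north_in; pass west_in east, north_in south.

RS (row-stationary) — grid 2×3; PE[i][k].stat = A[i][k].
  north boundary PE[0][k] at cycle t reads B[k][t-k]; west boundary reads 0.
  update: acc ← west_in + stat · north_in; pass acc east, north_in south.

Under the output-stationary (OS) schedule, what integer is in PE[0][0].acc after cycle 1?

PE[0][0].acc = 42

OS 2×2: PE[0][0] cycle-by-cycle (with neighbour feeds):
  t=0 PE[0][0]: acc=6 h=6 v=1
  t=1 PE[0][0]: acc=42 h=4 v=9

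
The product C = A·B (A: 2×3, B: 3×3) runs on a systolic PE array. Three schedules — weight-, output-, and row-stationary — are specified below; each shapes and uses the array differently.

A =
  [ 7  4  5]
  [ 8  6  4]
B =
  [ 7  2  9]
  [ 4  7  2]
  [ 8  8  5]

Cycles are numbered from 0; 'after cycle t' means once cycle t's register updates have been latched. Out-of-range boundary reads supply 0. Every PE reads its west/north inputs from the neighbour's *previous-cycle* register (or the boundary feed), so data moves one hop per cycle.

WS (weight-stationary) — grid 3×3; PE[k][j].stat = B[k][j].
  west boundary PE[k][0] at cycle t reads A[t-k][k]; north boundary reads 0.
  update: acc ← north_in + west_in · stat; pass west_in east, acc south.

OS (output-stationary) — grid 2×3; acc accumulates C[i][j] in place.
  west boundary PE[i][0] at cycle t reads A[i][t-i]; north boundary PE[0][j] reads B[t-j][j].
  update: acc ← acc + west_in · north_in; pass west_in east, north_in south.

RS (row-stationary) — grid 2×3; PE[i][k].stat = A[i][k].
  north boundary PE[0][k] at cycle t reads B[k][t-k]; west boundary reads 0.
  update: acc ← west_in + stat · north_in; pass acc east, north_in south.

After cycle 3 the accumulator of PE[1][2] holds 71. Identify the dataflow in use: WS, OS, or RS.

dataflow = WS

Under WS (3×3), PE[1][2]:
  0: (1,2).acc=0  regs=<0,0>
  1: (1,2).acc=0  regs=<0,0>
  2: (1,2).acc=0  regs=<0,0>
  3: (1,2).acc=71  regs=<4,71>
Under OS (2×3), PE[1][2]:
  0: (1,2).acc=0  regs=<0,0>
  1: (1,2).acc=0  regs=<0,0>
  2: (1,2).acc=0  regs=<0,0>
  3: (1,2).acc=72  regs=<8,9>
Under RS (2×3), PE[1][2]:
  0: (1,2).acc=0  regs=<0,0>
  1: (1,2).acc=0  regs=<0,0>
  2: (1,2).acc=0  regs=<0,0>
  3: (1,2).acc=112  regs=<112,8>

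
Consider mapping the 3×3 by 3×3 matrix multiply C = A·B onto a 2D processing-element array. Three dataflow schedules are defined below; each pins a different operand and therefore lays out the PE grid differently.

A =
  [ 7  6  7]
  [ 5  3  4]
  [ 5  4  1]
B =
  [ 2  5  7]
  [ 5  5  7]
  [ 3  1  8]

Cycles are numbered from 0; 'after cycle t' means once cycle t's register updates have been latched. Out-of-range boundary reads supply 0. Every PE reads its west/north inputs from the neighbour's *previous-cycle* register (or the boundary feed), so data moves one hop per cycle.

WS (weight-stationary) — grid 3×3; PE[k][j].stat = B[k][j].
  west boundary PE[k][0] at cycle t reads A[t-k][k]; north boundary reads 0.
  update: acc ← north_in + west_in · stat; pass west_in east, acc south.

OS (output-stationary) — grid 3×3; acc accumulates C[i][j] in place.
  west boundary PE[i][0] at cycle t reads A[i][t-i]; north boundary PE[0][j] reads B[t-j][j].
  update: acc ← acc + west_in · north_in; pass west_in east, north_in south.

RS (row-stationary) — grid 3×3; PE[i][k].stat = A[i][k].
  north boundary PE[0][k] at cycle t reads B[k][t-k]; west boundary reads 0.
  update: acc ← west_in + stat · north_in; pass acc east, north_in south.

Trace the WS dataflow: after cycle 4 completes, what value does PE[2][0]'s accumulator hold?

PE[2][0].acc = 33

WS 3×3: PE[2][0] cycle-by-cycle (with neighbour feeds):
  0: (1,0).acc=0  regs=<0,0>
  0: (2,0).acc=0  regs=<0,0>
  1: (1,0).acc=44  regs=<6,44>
  1: (2,0).acc=0  regs=<0,0>
  2: (1,0).acc=25  regs=<3,25>
  2: (2,0).acc=65  regs=<7,65>
  3: (1,0).acc=30  regs=<4,30>
  3: (2,0).acc=37  regs=<4,37>
  4: (1,0).acc=0  regs=<0,0>
  4: (2,0).acc=33  regs=<1,33>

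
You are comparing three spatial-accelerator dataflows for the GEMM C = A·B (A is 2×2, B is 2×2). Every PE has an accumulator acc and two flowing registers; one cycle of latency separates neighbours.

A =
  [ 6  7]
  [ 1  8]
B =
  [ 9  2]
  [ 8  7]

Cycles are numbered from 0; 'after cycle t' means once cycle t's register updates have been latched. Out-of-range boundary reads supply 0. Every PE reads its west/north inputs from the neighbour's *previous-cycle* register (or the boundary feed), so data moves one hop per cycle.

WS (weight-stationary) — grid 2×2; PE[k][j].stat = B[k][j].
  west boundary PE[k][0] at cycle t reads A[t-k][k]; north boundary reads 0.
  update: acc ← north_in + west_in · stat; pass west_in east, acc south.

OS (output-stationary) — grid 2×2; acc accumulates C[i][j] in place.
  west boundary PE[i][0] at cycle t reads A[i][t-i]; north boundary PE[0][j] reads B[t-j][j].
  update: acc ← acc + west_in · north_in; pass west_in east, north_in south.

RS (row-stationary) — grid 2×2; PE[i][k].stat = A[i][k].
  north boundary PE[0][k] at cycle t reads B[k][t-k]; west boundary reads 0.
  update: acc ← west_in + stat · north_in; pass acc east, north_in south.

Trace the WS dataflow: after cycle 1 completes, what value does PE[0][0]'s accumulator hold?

WS 2×2: PE[0][0] cycle-by-cycle (with neighbour feeds):
  step 0 · PE0,0: acc=54; fwd→6 fwd↓54
  step 1 · PE0,0: acc=9; fwd→1 fwd↓9

PE[0][0].acc = 9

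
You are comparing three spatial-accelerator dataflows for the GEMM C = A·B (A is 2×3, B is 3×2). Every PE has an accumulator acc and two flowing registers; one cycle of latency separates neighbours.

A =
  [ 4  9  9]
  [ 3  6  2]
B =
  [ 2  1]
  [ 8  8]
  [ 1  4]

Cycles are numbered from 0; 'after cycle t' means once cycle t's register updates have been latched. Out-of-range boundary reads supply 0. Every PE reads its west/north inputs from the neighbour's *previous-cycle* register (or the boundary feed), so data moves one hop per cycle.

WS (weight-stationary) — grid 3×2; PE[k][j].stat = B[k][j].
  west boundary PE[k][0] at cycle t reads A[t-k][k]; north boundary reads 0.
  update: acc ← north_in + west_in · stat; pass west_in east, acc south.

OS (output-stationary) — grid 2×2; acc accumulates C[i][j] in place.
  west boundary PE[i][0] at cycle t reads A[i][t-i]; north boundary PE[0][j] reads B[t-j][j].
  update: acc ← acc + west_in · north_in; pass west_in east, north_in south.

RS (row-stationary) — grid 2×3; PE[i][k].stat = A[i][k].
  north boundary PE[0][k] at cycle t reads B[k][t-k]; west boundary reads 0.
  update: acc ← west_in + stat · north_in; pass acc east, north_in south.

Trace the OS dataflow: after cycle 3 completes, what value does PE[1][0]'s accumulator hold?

OS (2×2). Following PE[1][0] plus its west/north inputs:
  0: (0,0).acc=8  regs=<4,2>
  0: (1,0).acc=0  regs=<0,0>
  1: (0,0).acc=80  regs=<9,8>
  1: (1,0).acc=6  regs=<3,2>
  2: (0,0).acc=89  regs=<9,1>
  2: (1,0).acc=54  regs=<6,8>
  3: (0,0).acc=89  regs=<0,0>
  3: (1,0).acc=56  regs=<2,1>

PE[1][0].acc = 56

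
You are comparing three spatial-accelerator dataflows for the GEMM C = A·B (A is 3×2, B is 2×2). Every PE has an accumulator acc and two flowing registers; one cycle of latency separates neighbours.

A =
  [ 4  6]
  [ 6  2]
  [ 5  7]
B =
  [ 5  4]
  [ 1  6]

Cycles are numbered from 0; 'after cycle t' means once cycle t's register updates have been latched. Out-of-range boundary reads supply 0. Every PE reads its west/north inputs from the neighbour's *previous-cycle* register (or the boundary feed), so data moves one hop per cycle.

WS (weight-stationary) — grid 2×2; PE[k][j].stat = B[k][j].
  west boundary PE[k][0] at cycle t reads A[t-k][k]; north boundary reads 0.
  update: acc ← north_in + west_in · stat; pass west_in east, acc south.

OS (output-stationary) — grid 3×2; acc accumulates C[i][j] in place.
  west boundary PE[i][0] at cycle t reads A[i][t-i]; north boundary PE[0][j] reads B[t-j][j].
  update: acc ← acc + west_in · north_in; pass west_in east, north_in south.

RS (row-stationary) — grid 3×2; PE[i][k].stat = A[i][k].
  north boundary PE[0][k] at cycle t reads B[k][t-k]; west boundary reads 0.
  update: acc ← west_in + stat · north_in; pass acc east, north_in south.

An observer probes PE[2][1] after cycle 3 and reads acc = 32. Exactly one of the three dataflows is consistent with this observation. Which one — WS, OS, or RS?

— WS: 2×2 array has no PE[2][1].
— OS: 3×2; PE[2][1] trace:
  @0  [2,1]  acc 0  |  →0  ↓0
  @1  [2,1]  acc 0  |  →0  ↓0
  @2  [2,1]  acc 0  |  →0  ↓0
  @3  [2,1]  acc 20  |  →5  ↓4
— RS: 3×2; PE[2][1] trace:
  @0  [2,1]  acc 0  |  →0  ↓0
  @1  [2,1]  acc 0  |  →0  ↓0
  @2  [2,1]  acc 0  |  →0  ↓0
  @3  [2,1]  acc 32  |  →32  ↓1

dataflow = RS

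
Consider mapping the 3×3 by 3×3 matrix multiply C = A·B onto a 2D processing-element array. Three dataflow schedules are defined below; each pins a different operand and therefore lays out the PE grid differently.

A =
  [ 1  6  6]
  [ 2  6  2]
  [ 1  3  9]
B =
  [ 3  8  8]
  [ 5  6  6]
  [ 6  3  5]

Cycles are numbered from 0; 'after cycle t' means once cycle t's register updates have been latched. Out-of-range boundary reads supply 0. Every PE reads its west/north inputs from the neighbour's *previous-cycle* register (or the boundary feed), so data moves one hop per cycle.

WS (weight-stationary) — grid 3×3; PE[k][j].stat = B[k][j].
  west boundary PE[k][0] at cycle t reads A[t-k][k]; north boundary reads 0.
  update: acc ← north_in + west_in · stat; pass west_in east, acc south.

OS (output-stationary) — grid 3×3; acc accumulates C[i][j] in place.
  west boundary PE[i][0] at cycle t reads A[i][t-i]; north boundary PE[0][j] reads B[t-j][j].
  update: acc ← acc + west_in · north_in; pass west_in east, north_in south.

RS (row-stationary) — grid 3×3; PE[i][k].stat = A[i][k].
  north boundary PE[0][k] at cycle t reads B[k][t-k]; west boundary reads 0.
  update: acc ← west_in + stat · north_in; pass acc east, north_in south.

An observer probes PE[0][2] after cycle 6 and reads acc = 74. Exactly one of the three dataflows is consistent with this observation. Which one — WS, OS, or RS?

— WS: 3×3; PE[0][2] trace:
  cycle 0: PE[0][2] → acc 0, east 0, south 0
  cycle 1: PE[0][2] → acc 0, east 0, south 0
  cycle 2: PE[0][2] → acc 8, east 1, south 8
  cycle 3: PE[0][2] → acc 16, east 2, south 16
  cycle 4: PE[0][2] → acc 8, east 1, south 8
  cycle 5: PE[0][2] → acc 0, east 0, south 0
  cycle 6: PE[0][2] → acc 0, east 0, south 0
— OS: 3×3; PE[0][2] trace:
  cycle 0: PE[0][2] → acc 0, east 0, south 0
  cycle 1: PE[0][2] → acc 0, east 0, south 0
  cycle 2: PE[0][2] → acc 8, east 1, south 8
  cycle 3: PE[0][2] → acc 44, east 6, south 6
  cycle 4: PE[0][2] → acc 74, east 6, south 5
  cycle 5: PE[0][2] → acc 74, east 0, south 0
  cycle 6: PE[0][2] → acc 74, east 0, south 0
— RS: 3×3; PE[0][2] trace:
  cycle 0: PE[0][2] → acc 0, east 0, south 0
  cycle 1: PE[0][2] → acc 0, east 0, south 0
  cycle 2: PE[0][2] → acc 69, east 69, south 6
  cycle 3: PE[0][2] → acc 62, east 62, south 3
  cycle 4: PE[0][2] → acc 74, east 74, south 5
  cycle 5: PE[0][2] → acc 0, east 0, south 0
  cycle 6: PE[0][2] → acc 0, east 0, south 0

dataflow = OS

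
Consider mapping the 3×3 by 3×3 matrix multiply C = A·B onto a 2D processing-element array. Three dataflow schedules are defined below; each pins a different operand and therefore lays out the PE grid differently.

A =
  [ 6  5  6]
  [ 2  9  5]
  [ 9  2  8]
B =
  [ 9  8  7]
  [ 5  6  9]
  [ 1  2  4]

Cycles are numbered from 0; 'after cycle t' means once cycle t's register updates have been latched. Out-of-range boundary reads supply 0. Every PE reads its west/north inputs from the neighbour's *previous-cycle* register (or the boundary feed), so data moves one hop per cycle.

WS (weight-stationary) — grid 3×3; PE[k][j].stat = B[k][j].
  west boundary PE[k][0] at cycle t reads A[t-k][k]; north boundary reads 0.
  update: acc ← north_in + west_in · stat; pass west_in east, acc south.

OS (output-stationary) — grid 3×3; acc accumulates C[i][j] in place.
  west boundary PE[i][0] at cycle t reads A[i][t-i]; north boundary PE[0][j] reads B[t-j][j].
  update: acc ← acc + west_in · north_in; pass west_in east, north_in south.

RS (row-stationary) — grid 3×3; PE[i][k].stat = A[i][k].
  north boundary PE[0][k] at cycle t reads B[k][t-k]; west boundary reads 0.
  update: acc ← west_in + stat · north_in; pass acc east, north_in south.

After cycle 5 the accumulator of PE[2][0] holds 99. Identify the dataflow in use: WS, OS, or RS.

dataflow = OS

WS [3×3] PE[2][0] across cycles:
  0: (2,0).acc=0  regs=<0,0>
  1: (2,0).acc=0  regs=<0,0>
  2: (2,0).acc=85  regs=<6,85>
  3: (2,0).acc=68  regs=<5,68>
  4: (2,0).acc=99  regs=<8,99>
  5: (2,0).acc=0  regs=<0,0>
OS [3×3] PE[2][0] across cycles:
  0: (2,0).acc=0  regs=<0,0>
  1: (2,0).acc=0  regs=<0,0>
  2: (2,0).acc=81  regs=<9,9>
  3: (2,0).acc=91  regs=<2,5>
  4: (2,0).acc=99  regs=<8,1>
  5: (2,0).acc=99  regs=<0,0>
RS [3×3] PE[2][0] across cycles:
  0: (2,0).acc=0  regs=<0,0>
  1: (2,0).acc=0  regs=<0,0>
  2: (2,0).acc=81  regs=<81,9>
  3: (2,0).acc=72  regs=<72,8>
  4: (2,0).acc=63  regs=<63,7>
  5: (2,0).acc=0  regs=<0,0>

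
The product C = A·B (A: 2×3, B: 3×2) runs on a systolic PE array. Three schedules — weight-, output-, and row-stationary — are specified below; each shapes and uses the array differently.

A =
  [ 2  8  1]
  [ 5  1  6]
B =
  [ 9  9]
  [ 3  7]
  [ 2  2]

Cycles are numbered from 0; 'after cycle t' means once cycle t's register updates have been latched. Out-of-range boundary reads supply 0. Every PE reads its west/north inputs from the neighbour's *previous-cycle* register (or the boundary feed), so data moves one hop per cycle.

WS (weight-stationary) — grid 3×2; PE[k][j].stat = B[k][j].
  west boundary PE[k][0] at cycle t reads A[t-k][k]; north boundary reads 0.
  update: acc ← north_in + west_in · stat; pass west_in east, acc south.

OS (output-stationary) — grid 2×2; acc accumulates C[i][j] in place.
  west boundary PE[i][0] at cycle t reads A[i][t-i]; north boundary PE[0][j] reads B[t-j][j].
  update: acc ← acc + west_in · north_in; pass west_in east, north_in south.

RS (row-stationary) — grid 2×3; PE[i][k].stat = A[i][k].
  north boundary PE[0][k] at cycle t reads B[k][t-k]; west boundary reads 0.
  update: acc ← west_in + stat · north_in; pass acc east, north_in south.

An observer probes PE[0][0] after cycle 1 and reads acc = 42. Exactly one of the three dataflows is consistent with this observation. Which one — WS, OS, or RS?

WS (3×2 grid), PE[0][0]:
  0: (0,0).acc=18  regs=<2,18>
  1: (0,0).acc=45  regs=<5,45>
OS (2×2 grid), PE[0][0]:
  0: (0,0).acc=18  regs=<2,9>
  1: (0,0).acc=42  regs=<8,3>
RS (2×3 grid), PE[0][0]:
  0: (0,0).acc=18  regs=<18,9>
  1: (0,0).acc=18  regs=<18,9>

dataflow = OS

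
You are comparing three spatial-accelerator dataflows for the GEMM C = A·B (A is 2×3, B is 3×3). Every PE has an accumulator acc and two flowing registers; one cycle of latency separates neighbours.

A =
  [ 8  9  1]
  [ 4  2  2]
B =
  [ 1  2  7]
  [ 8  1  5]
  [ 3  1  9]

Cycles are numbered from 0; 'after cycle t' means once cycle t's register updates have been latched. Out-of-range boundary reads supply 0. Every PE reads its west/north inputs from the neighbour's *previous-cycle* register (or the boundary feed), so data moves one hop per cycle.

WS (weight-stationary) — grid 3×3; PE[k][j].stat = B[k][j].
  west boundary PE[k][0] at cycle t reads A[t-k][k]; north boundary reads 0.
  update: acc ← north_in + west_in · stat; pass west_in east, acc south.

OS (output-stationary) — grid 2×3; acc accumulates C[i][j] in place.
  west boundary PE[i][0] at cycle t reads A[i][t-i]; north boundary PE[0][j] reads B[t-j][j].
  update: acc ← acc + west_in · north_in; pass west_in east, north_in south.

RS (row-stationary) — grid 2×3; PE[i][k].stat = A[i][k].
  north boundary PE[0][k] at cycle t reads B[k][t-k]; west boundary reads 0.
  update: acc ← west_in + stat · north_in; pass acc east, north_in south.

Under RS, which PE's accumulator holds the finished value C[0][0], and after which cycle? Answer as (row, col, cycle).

Under RS, C[0][0] lands at PE[0][2]:
  after 0 — PE[0][2] acc=0, pass-E 0, pass-S 0
  after 1 — PE[0][2] acc=0, pass-E 0, pass-S 0
  after 2 — PE[0][2] acc=83, pass-E 83, pass-S 3

(row, col, cycle) = (0, 2, 2)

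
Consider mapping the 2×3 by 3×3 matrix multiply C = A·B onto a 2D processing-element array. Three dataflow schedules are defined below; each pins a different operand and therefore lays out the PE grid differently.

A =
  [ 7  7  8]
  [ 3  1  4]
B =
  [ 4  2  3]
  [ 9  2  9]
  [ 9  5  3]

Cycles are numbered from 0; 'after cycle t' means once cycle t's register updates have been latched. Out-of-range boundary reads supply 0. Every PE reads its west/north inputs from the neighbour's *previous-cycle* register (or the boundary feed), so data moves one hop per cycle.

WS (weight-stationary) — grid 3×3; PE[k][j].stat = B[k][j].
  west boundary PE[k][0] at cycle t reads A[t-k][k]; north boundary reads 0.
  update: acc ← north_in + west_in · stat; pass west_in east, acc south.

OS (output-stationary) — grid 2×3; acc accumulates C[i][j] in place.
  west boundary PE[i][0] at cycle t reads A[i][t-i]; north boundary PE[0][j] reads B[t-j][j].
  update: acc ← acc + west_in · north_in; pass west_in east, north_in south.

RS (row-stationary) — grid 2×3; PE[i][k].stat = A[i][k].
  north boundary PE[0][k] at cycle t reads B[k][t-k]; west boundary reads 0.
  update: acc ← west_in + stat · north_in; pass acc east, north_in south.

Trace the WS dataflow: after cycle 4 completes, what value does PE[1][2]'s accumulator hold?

PE[1][2].acc = 18

WS on a 3×3 grid — tracing PE[1][2] and its feeders:
  0: (0,2).acc=0  regs=<0,0>
  0: (1,1).acc=0  regs=<0,0>
  0: (1,2).acc=0  regs=<0,0>
  1: (0,2).acc=0  regs=<0,0>
  1: (1,1).acc=0  regs=<0,0>
  1: (1,2).acc=0  regs=<0,0>
  2: (0,2).acc=21  regs=<7,21>
  2: (1,1).acc=28  regs=<7,28>
  2: (1,2).acc=0  regs=<0,0>
  3: (0,2).acc=9  regs=<3,9>
  3: (1,1).acc=8  regs=<1,8>
  3: (1,2).acc=84  regs=<7,84>
  4: (0,2).acc=0  regs=<0,0>
  4: (1,1).acc=0  regs=<0,0>
  4: (1,2).acc=18  regs=<1,18>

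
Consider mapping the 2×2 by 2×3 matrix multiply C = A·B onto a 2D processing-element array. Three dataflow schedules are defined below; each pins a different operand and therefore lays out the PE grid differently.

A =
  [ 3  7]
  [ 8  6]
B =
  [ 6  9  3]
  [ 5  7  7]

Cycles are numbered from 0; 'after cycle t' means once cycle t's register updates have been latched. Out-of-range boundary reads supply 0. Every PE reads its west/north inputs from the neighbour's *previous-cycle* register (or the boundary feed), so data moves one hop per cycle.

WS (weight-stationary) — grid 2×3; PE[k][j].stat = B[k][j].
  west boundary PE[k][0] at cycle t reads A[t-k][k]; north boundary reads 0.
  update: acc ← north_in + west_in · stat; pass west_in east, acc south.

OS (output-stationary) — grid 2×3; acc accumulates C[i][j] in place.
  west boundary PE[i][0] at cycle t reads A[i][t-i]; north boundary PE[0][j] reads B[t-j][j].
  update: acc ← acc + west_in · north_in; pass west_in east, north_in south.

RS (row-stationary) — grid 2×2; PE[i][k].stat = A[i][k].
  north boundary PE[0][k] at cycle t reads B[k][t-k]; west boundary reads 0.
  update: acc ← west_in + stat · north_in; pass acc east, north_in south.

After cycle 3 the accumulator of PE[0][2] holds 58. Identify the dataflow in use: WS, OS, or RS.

dataflow = OS

— WS: 2×3; PE[0][2] trace:
  [0] (0,2) acc=0 (h:0 v:0)
  [1] (0,2) acc=0 (h:0 v:0)
  [2] (0,2) acc=9 (h:3 v:9)
  [3] (0,2) acc=24 (h:8 v:24)
— OS: 2×3; PE[0][2] trace:
  [0] (0,2) acc=0 (h:0 v:0)
  [1] (0,2) acc=0 (h:0 v:0)
  [2] (0,2) acc=9 (h:3 v:3)
  [3] (0,2) acc=58 (h:7 v:7)
RS: PE[0][2] is outside its 2×2 grid.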